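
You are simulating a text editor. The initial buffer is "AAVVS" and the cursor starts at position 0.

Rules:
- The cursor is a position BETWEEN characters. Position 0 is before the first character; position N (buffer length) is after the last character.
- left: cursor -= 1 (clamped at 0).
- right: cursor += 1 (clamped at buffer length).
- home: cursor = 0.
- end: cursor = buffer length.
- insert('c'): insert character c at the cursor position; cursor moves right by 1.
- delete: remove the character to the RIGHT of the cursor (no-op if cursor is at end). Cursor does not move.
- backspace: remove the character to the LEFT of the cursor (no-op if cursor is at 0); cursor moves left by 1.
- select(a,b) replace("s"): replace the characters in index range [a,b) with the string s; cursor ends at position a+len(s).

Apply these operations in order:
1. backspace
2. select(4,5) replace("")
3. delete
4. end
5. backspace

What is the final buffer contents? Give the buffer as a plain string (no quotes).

After op 1 (backspace): buf='AAVVS' cursor=0
After op 2 (select(4,5) replace("")): buf='AAVV' cursor=4
After op 3 (delete): buf='AAVV' cursor=4
After op 4 (end): buf='AAVV' cursor=4
After op 5 (backspace): buf='AAV' cursor=3

Answer: AAV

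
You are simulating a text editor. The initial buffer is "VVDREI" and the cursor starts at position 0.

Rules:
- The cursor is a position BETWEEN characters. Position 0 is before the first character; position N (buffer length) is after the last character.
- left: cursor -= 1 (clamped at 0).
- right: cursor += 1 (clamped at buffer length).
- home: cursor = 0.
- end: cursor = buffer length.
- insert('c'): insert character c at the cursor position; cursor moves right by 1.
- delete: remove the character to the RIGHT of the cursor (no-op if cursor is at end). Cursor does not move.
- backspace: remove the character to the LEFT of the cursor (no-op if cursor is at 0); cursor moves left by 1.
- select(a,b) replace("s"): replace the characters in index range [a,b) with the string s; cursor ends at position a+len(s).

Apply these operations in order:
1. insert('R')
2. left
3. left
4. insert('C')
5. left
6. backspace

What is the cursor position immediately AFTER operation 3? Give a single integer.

Answer: 0

Derivation:
After op 1 (insert('R')): buf='RVVDREI' cursor=1
After op 2 (left): buf='RVVDREI' cursor=0
After op 3 (left): buf='RVVDREI' cursor=0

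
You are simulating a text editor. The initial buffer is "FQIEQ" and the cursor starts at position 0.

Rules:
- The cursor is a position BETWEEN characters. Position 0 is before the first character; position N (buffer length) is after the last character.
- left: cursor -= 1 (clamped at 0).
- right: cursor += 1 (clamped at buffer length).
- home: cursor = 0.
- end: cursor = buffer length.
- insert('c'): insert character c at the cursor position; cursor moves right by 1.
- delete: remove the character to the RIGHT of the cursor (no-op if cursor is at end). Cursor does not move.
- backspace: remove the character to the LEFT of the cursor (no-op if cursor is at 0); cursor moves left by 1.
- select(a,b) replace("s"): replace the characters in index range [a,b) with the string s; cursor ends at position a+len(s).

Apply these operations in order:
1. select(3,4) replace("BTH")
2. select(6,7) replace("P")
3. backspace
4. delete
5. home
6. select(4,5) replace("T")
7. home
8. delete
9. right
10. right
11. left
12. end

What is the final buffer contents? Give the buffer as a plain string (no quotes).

After op 1 (select(3,4) replace("BTH")): buf='FQIBTHQ' cursor=6
After op 2 (select(6,7) replace("P")): buf='FQIBTHP' cursor=7
After op 3 (backspace): buf='FQIBTH' cursor=6
After op 4 (delete): buf='FQIBTH' cursor=6
After op 5 (home): buf='FQIBTH' cursor=0
After op 6 (select(4,5) replace("T")): buf='FQIBTH' cursor=5
After op 7 (home): buf='FQIBTH' cursor=0
After op 8 (delete): buf='QIBTH' cursor=0
After op 9 (right): buf='QIBTH' cursor=1
After op 10 (right): buf='QIBTH' cursor=2
After op 11 (left): buf='QIBTH' cursor=1
After op 12 (end): buf='QIBTH' cursor=5

Answer: QIBTH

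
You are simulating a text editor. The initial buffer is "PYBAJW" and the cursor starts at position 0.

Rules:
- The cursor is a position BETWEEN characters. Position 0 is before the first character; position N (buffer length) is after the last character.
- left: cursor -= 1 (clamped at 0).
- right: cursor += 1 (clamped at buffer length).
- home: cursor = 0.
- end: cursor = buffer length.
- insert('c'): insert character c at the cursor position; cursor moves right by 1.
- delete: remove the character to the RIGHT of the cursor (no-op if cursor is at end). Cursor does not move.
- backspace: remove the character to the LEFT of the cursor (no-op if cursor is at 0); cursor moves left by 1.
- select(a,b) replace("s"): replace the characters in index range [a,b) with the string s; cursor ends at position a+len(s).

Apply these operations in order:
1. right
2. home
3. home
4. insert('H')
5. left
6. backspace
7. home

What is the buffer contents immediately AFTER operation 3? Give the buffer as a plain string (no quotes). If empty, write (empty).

Answer: PYBAJW

Derivation:
After op 1 (right): buf='PYBAJW' cursor=1
After op 2 (home): buf='PYBAJW' cursor=0
After op 3 (home): buf='PYBAJW' cursor=0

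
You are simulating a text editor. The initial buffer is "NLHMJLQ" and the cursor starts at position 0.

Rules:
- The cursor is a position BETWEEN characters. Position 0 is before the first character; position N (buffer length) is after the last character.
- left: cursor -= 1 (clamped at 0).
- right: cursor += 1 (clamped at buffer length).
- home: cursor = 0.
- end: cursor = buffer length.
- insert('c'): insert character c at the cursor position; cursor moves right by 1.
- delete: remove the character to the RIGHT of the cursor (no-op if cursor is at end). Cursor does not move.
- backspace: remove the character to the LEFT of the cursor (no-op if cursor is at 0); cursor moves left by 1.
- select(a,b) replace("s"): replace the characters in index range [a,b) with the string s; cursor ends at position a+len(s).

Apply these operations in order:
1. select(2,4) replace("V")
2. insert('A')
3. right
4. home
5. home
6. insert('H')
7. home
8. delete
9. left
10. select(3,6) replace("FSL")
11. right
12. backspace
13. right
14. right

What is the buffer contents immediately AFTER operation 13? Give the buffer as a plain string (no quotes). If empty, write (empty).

Answer: NLVFSL

Derivation:
After op 1 (select(2,4) replace("V")): buf='NLVJLQ' cursor=3
After op 2 (insert('A')): buf='NLVAJLQ' cursor=4
After op 3 (right): buf='NLVAJLQ' cursor=5
After op 4 (home): buf='NLVAJLQ' cursor=0
After op 5 (home): buf='NLVAJLQ' cursor=0
After op 6 (insert('H')): buf='HNLVAJLQ' cursor=1
After op 7 (home): buf='HNLVAJLQ' cursor=0
After op 8 (delete): buf='NLVAJLQ' cursor=0
After op 9 (left): buf='NLVAJLQ' cursor=0
After op 10 (select(3,6) replace("FSL")): buf='NLVFSLQ' cursor=6
After op 11 (right): buf='NLVFSLQ' cursor=7
After op 12 (backspace): buf='NLVFSL' cursor=6
After op 13 (right): buf='NLVFSL' cursor=6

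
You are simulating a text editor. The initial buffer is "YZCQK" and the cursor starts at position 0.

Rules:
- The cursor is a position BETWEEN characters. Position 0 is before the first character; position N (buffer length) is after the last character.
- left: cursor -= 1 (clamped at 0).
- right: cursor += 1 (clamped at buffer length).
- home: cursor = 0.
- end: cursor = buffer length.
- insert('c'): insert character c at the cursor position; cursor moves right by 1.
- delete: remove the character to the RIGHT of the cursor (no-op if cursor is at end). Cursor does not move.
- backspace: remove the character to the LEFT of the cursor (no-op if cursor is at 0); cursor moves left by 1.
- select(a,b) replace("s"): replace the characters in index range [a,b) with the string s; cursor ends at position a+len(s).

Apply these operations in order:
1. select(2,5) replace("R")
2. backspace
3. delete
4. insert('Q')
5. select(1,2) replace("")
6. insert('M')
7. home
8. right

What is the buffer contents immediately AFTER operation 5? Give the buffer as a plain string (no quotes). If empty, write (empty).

Answer: YQ

Derivation:
After op 1 (select(2,5) replace("R")): buf='YZR' cursor=3
After op 2 (backspace): buf='YZ' cursor=2
After op 3 (delete): buf='YZ' cursor=2
After op 4 (insert('Q')): buf='YZQ' cursor=3
After op 5 (select(1,2) replace("")): buf='YQ' cursor=1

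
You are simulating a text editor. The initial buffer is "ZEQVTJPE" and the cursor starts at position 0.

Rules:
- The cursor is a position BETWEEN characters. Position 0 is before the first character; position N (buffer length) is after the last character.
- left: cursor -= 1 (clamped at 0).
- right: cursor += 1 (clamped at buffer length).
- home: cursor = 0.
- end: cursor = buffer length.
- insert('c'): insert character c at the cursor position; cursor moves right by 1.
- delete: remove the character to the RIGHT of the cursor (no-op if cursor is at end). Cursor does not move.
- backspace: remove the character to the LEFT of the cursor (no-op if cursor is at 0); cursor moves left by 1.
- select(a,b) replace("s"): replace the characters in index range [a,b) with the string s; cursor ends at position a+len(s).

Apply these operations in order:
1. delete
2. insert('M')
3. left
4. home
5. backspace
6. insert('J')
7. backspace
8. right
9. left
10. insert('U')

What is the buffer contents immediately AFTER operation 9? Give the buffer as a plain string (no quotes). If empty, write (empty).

After op 1 (delete): buf='EQVTJPE' cursor=0
After op 2 (insert('M')): buf='MEQVTJPE' cursor=1
After op 3 (left): buf='MEQVTJPE' cursor=0
After op 4 (home): buf='MEQVTJPE' cursor=0
After op 5 (backspace): buf='MEQVTJPE' cursor=0
After op 6 (insert('J')): buf='JMEQVTJPE' cursor=1
After op 7 (backspace): buf='MEQVTJPE' cursor=0
After op 8 (right): buf='MEQVTJPE' cursor=1
After op 9 (left): buf='MEQVTJPE' cursor=0

Answer: MEQVTJPE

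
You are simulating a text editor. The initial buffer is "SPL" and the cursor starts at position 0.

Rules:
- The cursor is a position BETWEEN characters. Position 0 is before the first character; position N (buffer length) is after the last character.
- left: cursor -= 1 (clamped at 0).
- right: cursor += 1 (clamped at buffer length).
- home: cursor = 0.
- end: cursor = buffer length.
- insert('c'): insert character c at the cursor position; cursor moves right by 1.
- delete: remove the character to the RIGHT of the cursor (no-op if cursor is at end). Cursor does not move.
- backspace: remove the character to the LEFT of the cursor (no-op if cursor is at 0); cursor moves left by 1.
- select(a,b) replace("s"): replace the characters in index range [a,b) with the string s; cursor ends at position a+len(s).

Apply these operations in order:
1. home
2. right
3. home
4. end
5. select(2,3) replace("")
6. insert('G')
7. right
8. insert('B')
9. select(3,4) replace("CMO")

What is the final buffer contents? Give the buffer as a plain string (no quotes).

Answer: SPGCMO

Derivation:
After op 1 (home): buf='SPL' cursor=0
After op 2 (right): buf='SPL' cursor=1
After op 3 (home): buf='SPL' cursor=0
After op 4 (end): buf='SPL' cursor=3
After op 5 (select(2,3) replace("")): buf='SP' cursor=2
After op 6 (insert('G')): buf='SPG' cursor=3
After op 7 (right): buf='SPG' cursor=3
After op 8 (insert('B')): buf='SPGB' cursor=4
After op 9 (select(3,4) replace("CMO")): buf='SPGCMO' cursor=6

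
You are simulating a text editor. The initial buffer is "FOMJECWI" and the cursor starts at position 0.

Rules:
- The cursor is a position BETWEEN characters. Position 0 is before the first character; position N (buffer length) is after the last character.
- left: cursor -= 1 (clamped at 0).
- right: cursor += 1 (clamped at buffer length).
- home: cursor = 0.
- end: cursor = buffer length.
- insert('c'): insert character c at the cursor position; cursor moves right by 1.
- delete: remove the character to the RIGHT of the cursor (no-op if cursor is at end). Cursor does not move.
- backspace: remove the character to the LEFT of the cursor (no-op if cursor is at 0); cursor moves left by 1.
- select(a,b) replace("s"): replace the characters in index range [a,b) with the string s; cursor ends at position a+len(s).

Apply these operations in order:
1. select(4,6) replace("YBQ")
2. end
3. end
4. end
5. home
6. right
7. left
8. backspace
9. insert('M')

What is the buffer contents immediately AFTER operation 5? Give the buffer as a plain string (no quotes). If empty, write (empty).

After op 1 (select(4,6) replace("YBQ")): buf='FOMJYBQWI' cursor=7
After op 2 (end): buf='FOMJYBQWI' cursor=9
After op 3 (end): buf='FOMJYBQWI' cursor=9
After op 4 (end): buf='FOMJYBQWI' cursor=9
After op 5 (home): buf='FOMJYBQWI' cursor=0

Answer: FOMJYBQWI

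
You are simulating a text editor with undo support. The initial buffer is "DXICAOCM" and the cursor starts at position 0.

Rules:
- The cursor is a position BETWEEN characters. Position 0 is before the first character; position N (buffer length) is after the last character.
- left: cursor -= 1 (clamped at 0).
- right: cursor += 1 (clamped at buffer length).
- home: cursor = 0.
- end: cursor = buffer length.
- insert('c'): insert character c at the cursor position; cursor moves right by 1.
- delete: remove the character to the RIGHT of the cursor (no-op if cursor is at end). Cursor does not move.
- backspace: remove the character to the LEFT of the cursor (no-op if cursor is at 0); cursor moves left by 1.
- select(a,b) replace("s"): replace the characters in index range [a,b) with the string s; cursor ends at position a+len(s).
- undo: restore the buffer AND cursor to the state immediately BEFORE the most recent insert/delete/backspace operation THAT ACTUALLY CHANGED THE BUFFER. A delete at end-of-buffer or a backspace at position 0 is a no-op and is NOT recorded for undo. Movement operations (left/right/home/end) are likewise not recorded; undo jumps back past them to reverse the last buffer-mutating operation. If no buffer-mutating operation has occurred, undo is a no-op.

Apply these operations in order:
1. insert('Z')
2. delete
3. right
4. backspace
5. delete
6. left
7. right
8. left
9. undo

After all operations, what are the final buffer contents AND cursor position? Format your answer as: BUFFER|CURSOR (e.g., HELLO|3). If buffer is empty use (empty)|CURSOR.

After op 1 (insert('Z')): buf='ZDXICAOCM' cursor=1
After op 2 (delete): buf='ZXICAOCM' cursor=1
After op 3 (right): buf='ZXICAOCM' cursor=2
After op 4 (backspace): buf='ZICAOCM' cursor=1
After op 5 (delete): buf='ZCAOCM' cursor=1
After op 6 (left): buf='ZCAOCM' cursor=0
After op 7 (right): buf='ZCAOCM' cursor=1
After op 8 (left): buf='ZCAOCM' cursor=0
After op 9 (undo): buf='ZICAOCM' cursor=1

Answer: ZICAOCM|1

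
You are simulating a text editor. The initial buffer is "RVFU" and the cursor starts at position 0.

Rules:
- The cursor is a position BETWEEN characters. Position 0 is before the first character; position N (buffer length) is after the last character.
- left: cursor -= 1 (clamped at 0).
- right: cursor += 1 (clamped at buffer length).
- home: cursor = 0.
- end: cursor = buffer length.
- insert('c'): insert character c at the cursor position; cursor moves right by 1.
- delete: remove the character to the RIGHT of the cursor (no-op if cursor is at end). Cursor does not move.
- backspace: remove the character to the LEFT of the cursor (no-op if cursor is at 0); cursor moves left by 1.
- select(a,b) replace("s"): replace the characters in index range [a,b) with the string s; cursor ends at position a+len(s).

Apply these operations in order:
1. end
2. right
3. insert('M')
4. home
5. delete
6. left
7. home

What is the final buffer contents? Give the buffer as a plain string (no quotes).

After op 1 (end): buf='RVFU' cursor=4
After op 2 (right): buf='RVFU' cursor=4
After op 3 (insert('M')): buf='RVFUM' cursor=5
After op 4 (home): buf='RVFUM' cursor=0
After op 5 (delete): buf='VFUM' cursor=0
After op 6 (left): buf='VFUM' cursor=0
After op 7 (home): buf='VFUM' cursor=0

Answer: VFUM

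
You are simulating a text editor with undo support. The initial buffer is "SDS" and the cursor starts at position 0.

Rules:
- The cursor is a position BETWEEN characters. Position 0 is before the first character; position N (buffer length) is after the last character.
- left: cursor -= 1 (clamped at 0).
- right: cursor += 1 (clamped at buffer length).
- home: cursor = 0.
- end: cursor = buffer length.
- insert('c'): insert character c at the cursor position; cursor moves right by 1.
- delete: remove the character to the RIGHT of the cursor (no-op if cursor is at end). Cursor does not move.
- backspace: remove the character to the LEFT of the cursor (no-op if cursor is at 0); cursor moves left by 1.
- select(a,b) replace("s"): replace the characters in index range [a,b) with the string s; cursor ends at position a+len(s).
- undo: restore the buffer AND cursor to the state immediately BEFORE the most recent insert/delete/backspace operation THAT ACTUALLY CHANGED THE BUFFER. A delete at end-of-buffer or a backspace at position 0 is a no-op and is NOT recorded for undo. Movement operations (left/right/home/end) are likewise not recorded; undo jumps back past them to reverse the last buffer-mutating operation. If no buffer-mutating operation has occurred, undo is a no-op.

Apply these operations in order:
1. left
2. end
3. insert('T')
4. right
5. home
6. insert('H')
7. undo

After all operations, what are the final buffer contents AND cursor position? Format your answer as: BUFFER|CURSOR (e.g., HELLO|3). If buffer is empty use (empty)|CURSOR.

Answer: SDST|0

Derivation:
After op 1 (left): buf='SDS' cursor=0
After op 2 (end): buf='SDS' cursor=3
After op 3 (insert('T')): buf='SDST' cursor=4
After op 4 (right): buf='SDST' cursor=4
After op 5 (home): buf='SDST' cursor=0
After op 6 (insert('H')): buf='HSDST' cursor=1
After op 7 (undo): buf='SDST' cursor=0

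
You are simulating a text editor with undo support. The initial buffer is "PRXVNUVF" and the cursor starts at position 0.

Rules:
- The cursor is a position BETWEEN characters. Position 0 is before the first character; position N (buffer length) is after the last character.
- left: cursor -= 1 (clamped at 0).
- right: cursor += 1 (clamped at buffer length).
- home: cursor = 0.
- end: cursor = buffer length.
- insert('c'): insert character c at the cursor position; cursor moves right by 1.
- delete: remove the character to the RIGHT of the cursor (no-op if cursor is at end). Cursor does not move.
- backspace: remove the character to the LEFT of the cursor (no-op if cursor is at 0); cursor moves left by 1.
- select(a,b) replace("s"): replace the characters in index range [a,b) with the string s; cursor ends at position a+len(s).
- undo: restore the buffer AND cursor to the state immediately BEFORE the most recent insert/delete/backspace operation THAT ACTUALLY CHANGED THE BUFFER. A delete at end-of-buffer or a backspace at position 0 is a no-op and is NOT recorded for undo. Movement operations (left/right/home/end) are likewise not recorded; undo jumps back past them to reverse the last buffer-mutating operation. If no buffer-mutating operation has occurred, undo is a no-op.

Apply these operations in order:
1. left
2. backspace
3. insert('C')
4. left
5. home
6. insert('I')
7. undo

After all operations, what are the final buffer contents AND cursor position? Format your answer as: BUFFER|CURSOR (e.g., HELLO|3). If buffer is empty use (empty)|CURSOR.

After op 1 (left): buf='PRXVNUVF' cursor=0
After op 2 (backspace): buf='PRXVNUVF' cursor=0
After op 3 (insert('C')): buf='CPRXVNUVF' cursor=1
After op 4 (left): buf='CPRXVNUVF' cursor=0
After op 5 (home): buf='CPRXVNUVF' cursor=0
After op 6 (insert('I')): buf='ICPRXVNUVF' cursor=1
After op 7 (undo): buf='CPRXVNUVF' cursor=0

Answer: CPRXVNUVF|0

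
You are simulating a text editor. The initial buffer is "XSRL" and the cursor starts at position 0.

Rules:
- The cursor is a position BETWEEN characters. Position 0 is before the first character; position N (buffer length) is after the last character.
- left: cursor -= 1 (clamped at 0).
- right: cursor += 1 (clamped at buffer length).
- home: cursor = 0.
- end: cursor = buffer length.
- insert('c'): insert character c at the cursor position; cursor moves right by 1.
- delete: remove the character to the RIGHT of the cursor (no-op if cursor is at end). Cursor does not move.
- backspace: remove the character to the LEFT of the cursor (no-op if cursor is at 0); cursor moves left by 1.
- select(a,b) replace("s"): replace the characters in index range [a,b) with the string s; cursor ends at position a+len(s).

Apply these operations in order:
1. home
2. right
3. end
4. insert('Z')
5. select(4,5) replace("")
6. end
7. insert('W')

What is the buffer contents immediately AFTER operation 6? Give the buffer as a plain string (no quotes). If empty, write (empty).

Answer: XSRL

Derivation:
After op 1 (home): buf='XSRL' cursor=0
After op 2 (right): buf='XSRL' cursor=1
After op 3 (end): buf='XSRL' cursor=4
After op 4 (insert('Z')): buf='XSRLZ' cursor=5
After op 5 (select(4,5) replace("")): buf='XSRL' cursor=4
After op 6 (end): buf='XSRL' cursor=4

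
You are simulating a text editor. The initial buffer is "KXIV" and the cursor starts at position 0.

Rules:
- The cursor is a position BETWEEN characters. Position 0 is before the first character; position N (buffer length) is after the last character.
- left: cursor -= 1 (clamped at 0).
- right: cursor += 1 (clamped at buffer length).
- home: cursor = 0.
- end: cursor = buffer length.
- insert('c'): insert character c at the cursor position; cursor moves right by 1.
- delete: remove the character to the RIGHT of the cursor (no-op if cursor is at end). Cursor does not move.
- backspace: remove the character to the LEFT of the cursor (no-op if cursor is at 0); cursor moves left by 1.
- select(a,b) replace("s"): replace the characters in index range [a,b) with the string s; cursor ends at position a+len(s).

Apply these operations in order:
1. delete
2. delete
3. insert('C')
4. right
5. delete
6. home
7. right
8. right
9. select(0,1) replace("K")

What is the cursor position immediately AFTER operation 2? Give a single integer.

Answer: 0

Derivation:
After op 1 (delete): buf='XIV' cursor=0
After op 2 (delete): buf='IV' cursor=0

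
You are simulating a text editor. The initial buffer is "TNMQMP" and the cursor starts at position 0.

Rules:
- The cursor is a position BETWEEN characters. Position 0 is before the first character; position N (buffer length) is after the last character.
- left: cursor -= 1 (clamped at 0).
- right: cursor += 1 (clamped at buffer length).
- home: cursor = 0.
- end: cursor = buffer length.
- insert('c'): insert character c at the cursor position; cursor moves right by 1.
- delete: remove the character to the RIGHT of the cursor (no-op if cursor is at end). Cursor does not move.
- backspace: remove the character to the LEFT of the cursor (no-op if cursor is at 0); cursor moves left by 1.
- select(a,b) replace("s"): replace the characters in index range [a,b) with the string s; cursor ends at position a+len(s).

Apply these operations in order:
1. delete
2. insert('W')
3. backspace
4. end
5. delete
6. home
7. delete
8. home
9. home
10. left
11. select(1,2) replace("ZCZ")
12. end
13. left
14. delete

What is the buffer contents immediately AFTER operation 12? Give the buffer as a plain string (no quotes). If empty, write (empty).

After op 1 (delete): buf='NMQMP' cursor=0
After op 2 (insert('W')): buf='WNMQMP' cursor=1
After op 3 (backspace): buf='NMQMP' cursor=0
After op 4 (end): buf='NMQMP' cursor=5
After op 5 (delete): buf='NMQMP' cursor=5
After op 6 (home): buf='NMQMP' cursor=0
After op 7 (delete): buf='MQMP' cursor=0
After op 8 (home): buf='MQMP' cursor=0
After op 9 (home): buf='MQMP' cursor=0
After op 10 (left): buf='MQMP' cursor=0
After op 11 (select(1,2) replace("ZCZ")): buf='MZCZMP' cursor=4
After op 12 (end): buf='MZCZMP' cursor=6

Answer: MZCZMP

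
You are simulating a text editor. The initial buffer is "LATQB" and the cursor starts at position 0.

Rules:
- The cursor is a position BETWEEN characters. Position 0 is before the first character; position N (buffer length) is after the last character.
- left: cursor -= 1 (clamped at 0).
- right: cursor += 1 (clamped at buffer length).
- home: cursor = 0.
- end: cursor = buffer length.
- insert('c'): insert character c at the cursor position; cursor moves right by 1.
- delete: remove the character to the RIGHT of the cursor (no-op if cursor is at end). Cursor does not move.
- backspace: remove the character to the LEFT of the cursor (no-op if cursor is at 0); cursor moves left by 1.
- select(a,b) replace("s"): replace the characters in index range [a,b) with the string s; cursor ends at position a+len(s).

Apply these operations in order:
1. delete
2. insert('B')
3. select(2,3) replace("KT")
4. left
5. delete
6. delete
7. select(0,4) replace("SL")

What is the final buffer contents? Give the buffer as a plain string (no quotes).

After op 1 (delete): buf='ATQB' cursor=0
After op 2 (insert('B')): buf='BATQB' cursor=1
After op 3 (select(2,3) replace("KT")): buf='BAKTQB' cursor=4
After op 4 (left): buf='BAKTQB' cursor=3
After op 5 (delete): buf='BAKQB' cursor=3
After op 6 (delete): buf='BAKB' cursor=3
After op 7 (select(0,4) replace("SL")): buf='SL' cursor=2

Answer: SL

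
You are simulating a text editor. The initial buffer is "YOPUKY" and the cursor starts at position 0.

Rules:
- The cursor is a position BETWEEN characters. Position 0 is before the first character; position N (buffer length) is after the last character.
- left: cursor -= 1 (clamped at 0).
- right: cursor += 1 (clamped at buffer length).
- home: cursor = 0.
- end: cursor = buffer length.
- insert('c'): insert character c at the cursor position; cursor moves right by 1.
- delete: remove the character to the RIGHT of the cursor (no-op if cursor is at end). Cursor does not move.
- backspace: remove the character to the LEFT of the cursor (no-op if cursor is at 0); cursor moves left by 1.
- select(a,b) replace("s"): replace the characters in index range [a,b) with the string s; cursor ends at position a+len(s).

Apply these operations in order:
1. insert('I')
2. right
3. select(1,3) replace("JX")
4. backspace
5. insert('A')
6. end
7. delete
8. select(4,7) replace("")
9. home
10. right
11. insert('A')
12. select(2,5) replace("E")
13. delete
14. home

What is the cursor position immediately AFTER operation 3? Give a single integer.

After op 1 (insert('I')): buf='IYOPUKY' cursor=1
After op 2 (right): buf='IYOPUKY' cursor=2
After op 3 (select(1,3) replace("JX")): buf='IJXPUKY' cursor=3

Answer: 3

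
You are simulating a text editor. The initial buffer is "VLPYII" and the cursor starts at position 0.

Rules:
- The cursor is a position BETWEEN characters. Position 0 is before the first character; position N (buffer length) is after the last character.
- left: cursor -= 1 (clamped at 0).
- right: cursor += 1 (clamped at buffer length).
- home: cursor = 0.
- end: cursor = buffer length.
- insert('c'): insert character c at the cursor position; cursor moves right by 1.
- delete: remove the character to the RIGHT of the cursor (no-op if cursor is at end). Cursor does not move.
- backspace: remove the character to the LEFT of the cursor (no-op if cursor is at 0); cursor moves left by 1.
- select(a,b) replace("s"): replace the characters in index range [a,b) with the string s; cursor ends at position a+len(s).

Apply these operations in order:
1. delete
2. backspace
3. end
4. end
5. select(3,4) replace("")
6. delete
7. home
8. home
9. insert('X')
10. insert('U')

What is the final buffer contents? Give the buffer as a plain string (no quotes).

Answer: XULPY

Derivation:
After op 1 (delete): buf='LPYII' cursor=0
After op 2 (backspace): buf='LPYII' cursor=0
After op 3 (end): buf='LPYII' cursor=5
After op 4 (end): buf='LPYII' cursor=5
After op 5 (select(3,4) replace("")): buf='LPYI' cursor=3
After op 6 (delete): buf='LPY' cursor=3
After op 7 (home): buf='LPY' cursor=0
After op 8 (home): buf='LPY' cursor=0
After op 9 (insert('X')): buf='XLPY' cursor=1
After op 10 (insert('U')): buf='XULPY' cursor=2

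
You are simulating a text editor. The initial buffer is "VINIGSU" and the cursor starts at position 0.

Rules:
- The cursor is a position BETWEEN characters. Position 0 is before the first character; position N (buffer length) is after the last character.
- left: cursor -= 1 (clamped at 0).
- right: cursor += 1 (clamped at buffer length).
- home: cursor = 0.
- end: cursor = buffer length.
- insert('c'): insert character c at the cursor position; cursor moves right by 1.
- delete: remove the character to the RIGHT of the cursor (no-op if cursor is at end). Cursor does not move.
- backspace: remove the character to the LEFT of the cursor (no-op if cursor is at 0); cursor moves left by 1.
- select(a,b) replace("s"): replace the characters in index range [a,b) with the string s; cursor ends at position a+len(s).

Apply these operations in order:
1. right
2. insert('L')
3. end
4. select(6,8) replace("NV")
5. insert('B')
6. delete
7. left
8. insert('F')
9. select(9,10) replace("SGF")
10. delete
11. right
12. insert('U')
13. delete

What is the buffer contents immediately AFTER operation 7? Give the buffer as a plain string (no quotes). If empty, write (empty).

After op 1 (right): buf='VINIGSU' cursor=1
After op 2 (insert('L')): buf='VLINIGSU' cursor=2
After op 3 (end): buf='VLINIGSU' cursor=8
After op 4 (select(6,8) replace("NV")): buf='VLINIGNV' cursor=8
After op 5 (insert('B')): buf='VLINIGNVB' cursor=9
After op 6 (delete): buf='VLINIGNVB' cursor=9
After op 7 (left): buf='VLINIGNVB' cursor=8

Answer: VLINIGNVB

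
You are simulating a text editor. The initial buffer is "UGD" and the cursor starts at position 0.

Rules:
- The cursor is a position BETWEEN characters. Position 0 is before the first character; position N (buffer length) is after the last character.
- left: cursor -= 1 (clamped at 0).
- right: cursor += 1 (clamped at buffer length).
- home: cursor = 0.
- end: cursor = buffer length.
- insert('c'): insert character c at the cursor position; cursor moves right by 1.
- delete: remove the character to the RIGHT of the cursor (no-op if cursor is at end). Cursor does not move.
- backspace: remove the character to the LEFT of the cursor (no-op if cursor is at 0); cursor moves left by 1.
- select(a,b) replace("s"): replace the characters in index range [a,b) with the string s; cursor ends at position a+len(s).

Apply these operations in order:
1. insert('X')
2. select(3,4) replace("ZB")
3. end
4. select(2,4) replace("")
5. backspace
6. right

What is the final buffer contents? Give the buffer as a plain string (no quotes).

Answer: XB

Derivation:
After op 1 (insert('X')): buf='XUGD' cursor=1
After op 2 (select(3,4) replace("ZB")): buf='XUGZB' cursor=5
After op 3 (end): buf='XUGZB' cursor=5
After op 4 (select(2,4) replace("")): buf='XUB' cursor=2
After op 5 (backspace): buf='XB' cursor=1
After op 6 (right): buf='XB' cursor=2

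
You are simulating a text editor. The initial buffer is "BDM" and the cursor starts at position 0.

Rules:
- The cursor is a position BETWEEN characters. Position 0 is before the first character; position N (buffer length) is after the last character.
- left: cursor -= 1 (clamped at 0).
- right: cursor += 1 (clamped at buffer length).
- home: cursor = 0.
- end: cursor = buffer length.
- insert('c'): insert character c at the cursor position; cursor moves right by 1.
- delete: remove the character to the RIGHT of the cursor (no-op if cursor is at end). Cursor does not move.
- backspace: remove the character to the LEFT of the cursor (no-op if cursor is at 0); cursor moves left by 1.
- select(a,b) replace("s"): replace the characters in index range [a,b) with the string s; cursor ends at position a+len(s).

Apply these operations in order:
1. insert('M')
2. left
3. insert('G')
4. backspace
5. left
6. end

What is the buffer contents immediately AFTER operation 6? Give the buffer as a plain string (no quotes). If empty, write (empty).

Answer: MBDM

Derivation:
After op 1 (insert('M')): buf='MBDM' cursor=1
After op 2 (left): buf='MBDM' cursor=0
After op 3 (insert('G')): buf='GMBDM' cursor=1
After op 4 (backspace): buf='MBDM' cursor=0
After op 5 (left): buf='MBDM' cursor=0
After op 6 (end): buf='MBDM' cursor=4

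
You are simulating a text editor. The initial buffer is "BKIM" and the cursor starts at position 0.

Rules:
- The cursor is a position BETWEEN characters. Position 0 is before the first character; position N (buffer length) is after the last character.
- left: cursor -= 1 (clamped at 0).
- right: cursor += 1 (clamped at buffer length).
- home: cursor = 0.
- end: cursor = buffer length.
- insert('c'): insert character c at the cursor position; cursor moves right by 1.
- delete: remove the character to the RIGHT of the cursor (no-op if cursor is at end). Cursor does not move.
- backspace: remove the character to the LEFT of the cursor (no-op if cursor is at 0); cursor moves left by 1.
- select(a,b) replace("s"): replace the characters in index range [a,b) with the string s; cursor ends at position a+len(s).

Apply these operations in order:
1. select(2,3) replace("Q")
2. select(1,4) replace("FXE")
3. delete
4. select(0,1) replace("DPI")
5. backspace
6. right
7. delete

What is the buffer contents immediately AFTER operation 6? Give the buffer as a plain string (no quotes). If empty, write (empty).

Answer: DPFXE

Derivation:
After op 1 (select(2,3) replace("Q")): buf='BKQM' cursor=3
After op 2 (select(1,4) replace("FXE")): buf='BFXE' cursor=4
After op 3 (delete): buf='BFXE' cursor=4
After op 4 (select(0,1) replace("DPI")): buf='DPIFXE' cursor=3
After op 5 (backspace): buf='DPFXE' cursor=2
After op 6 (right): buf='DPFXE' cursor=3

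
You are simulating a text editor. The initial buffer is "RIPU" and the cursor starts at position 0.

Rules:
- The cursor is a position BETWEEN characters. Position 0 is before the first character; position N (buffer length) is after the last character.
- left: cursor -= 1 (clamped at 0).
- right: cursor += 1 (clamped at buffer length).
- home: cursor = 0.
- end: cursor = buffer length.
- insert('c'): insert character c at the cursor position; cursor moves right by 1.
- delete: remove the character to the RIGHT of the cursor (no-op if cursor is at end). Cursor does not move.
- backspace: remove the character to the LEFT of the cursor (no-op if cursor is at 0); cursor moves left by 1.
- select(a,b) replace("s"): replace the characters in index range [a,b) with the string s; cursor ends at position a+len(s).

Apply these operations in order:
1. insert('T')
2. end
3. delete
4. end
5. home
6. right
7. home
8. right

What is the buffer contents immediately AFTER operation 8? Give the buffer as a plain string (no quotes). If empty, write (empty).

Answer: TRIPU

Derivation:
After op 1 (insert('T')): buf='TRIPU' cursor=1
After op 2 (end): buf='TRIPU' cursor=5
After op 3 (delete): buf='TRIPU' cursor=5
After op 4 (end): buf='TRIPU' cursor=5
After op 5 (home): buf='TRIPU' cursor=0
After op 6 (right): buf='TRIPU' cursor=1
After op 7 (home): buf='TRIPU' cursor=0
After op 8 (right): buf='TRIPU' cursor=1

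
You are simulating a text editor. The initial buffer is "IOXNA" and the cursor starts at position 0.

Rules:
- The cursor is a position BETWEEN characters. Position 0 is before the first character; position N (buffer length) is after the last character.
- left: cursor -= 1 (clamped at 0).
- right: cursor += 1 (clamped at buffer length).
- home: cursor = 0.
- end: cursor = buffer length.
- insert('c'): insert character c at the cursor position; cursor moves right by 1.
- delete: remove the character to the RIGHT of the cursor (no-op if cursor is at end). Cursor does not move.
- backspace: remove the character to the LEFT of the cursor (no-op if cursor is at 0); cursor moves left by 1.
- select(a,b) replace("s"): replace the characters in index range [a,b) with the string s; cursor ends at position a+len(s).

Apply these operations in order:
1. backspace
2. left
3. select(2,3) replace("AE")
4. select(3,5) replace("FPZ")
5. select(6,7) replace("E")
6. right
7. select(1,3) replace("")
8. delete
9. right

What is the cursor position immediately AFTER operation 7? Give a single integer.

Answer: 1

Derivation:
After op 1 (backspace): buf='IOXNA' cursor=0
After op 2 (left): buf='IOXNA' cursor=0
After op 3 (select(2,3) replace("AE")): buf='IOAENA' cursor=4
After op 4 (select(3,5) replace("FPZ")): buf='IOAFPZA' cursor=6
After op 5 (select(6,7) replace("E")): buf='IOAFPZE' cursor=7
After op 6 (right): buf='IOAFPZE' cursor=7
After op 7 (select(1,3) replace("")): buf='IFPZE' cursor=1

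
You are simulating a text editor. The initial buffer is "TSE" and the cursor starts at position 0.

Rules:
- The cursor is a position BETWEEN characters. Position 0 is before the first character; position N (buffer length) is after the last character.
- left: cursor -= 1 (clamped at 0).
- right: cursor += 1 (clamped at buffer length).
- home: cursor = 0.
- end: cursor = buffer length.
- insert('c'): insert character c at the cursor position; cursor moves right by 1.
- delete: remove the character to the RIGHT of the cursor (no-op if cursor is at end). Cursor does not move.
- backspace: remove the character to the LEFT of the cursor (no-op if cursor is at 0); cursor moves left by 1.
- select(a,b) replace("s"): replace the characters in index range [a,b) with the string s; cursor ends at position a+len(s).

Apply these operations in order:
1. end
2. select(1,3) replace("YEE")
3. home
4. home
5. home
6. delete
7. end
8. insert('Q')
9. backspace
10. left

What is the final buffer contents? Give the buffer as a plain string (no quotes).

After op 1 (end): buf='TSE' cursor=3
After op 2 (select(1,3) replace("YEE")): buf='TYEE' cursor=4
After op 3 (home): buf='TYEE' cursor=0
After op 4 (home): buf='TYEE' cursor=0
After op 5 (home): buf='TYEE' cursor=0
After op 6 (delete): buf='YEE' cursor=0
After op 7 (end): buf='YEE' cursor=3
After op 8 (insert('Q')): buf='YEEQ' cursor=4
After op 9 (backspace): buf='YEE' cursor=3
After op 10 (left): buf='YEE' cursor=2

Answer: YEE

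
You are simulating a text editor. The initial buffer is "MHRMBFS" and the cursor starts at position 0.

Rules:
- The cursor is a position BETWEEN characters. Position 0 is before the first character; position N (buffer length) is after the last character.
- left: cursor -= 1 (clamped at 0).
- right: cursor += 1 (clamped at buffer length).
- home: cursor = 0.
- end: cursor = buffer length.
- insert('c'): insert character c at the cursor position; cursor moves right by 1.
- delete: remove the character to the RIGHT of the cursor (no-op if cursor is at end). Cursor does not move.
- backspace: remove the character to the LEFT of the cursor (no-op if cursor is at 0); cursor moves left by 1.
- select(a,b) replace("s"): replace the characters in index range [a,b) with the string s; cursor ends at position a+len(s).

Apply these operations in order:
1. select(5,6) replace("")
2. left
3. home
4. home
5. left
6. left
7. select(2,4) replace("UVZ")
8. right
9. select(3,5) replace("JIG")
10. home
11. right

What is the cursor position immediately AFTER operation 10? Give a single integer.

Answer: 0

Derivation:
After op 1 (select(5,6) replace("")): buf='MHRMBS' cursor=5
After op 2 (left): buf='MHRMBS' cursor=4
After op 3 (home): buf='MHRMBS' cursor=0
After op 4 (home): buf='MHRMBS' cursor=0
After op 5 (left): buf='MHRMBS' cursor=0
After op 6 (left): buf='MHRMBS' cursor=0
After op 7 (select(2,4) replace("UVZ")): buf='MHUVZBS' cursor=5
After op 8 (right): buf='MHUVZBS' cursor=6
After op 9 (select(3,5) replace("JIG")): buf='MHUJIGBS' cursor=6
After op 10 (home): buf='MHUJIGBS' cursor=0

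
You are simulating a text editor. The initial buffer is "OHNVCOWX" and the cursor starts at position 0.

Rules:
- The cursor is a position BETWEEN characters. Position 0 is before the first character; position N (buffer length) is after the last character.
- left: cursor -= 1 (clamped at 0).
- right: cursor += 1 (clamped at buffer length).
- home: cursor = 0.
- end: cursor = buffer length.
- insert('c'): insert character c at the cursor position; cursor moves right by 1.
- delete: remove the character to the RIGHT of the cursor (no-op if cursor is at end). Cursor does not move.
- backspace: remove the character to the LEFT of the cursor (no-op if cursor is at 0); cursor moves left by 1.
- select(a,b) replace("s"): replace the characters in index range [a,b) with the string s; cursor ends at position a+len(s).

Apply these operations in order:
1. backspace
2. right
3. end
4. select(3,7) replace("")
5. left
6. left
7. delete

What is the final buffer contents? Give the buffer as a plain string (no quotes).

Answer: ONX

Derivation:
After op 1 (backspace): buf='OHNVCOWX' cursor=0
After op 2 (right): buf='OHNVCOWX' cursor=1
After op 3 (end): buf='OHNVCOWX' cursor=8
After op 4 (select(3,7) replace("")): buf='OHNX' cursor=3
After op 5 (left): buf='OHNX' cursor=2
After op 6 (left): buf='OHNX' cursor=1
After op 7 (delete): buf='ONX' cursor=1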